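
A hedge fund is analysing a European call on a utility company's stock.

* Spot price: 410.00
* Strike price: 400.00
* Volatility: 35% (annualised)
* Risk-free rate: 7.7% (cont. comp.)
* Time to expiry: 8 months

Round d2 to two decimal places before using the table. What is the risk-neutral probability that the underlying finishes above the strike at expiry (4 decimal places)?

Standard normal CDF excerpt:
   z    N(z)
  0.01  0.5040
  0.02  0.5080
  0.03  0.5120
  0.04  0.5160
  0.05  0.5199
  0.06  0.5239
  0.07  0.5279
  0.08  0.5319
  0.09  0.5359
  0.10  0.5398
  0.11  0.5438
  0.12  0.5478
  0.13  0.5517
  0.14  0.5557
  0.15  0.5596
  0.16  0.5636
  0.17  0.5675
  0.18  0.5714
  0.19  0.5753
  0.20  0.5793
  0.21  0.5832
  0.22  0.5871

0.5478

σ√T = 0.35·√0.6667 = 0.2858
d₁ = [ln(410/400) + (0.077 + 0.35²/2)·0.6667] / 0.2858 = [0.0247 + 0.0922] / 0.2858 = 0.4089 → 0.41
d₂ = d₁ − σ√T = 0.4089 − 0.2858 = 0.1231 → 0.12
Risk-neutral Pr[S_T > K] = N(d₂) = N(0.12) = 0.5478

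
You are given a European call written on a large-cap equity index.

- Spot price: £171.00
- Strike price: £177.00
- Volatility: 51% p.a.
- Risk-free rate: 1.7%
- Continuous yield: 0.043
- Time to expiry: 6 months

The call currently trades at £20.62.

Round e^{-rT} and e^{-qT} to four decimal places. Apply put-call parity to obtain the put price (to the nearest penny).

e^(−qT) = e^(−0.043·0.5) = 0.9787;  e^(−rT) = e^(−0.017·0.5) = 0.9915
Put-call parity: C − P = S·e^(−qT) − K·e^(−rT) = 171·0.9787 − 177·0.9915 = 167.3577 − 175.4955 = -8.1378
P = C − (C − P) = 20.62 − (-8.1378) = 28.7578

£28.76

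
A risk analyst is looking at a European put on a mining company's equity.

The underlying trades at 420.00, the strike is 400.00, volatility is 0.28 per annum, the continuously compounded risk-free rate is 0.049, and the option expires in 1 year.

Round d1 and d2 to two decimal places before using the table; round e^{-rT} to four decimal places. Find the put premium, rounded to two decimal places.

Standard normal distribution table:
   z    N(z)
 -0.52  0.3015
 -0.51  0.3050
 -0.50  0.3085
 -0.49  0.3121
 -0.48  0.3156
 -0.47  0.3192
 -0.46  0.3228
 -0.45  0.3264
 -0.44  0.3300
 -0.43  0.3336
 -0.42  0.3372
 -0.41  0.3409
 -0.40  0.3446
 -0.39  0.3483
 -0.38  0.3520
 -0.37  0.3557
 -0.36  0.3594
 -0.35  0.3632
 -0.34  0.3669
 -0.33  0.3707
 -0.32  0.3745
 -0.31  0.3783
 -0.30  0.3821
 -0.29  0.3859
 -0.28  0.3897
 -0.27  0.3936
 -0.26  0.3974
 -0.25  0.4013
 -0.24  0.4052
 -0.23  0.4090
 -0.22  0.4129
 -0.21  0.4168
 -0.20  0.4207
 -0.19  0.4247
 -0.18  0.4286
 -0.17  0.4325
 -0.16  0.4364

27.67

σ√T = 0.28·√1 = 0.2800
d₁ = [ln(420/400) + (0.049 + ½·0.28²)·1] / (σ√T) = (0.0488 + 0.0882) / 0.2800 = 0.4893 → 0.49
d₂ = 0.4893 − 0.2800 = 0.2093 → 0.21
e^(−rT) = e^(−0.049·1) = 0.9522
N(−d₂) = N(-0.21) = 0.4168;  N(−d₁) = N(-0.49) = 0.3121
P = 400·0.9522·0.4168 − 420·0.3121 = 158.7508 − 131.0820 = 27.6688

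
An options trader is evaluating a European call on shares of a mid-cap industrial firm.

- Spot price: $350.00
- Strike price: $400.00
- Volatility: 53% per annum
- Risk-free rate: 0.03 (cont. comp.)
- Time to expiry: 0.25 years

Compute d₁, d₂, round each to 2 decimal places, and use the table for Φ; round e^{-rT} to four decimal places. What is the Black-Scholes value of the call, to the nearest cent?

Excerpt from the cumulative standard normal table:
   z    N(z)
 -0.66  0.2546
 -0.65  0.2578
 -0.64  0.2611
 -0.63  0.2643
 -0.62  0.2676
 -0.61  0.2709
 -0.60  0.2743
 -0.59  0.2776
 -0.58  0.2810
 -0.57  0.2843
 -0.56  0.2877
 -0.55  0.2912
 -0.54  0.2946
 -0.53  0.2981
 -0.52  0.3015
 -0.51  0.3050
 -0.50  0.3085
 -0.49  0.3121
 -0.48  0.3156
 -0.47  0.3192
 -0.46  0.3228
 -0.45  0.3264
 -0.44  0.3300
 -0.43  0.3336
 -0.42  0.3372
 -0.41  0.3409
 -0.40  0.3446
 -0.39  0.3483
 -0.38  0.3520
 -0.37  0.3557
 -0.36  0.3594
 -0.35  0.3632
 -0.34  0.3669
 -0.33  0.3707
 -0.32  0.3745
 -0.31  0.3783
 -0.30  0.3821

T = 0.25;  σ√T = 0.2650
ln(S/K) + (r + σ²/2)T = ln(350/400) + (0.03 + 0.53²/2)·0.25 = -0.1335 + 0.0426 = -0.0909
d₁ = -0.0909 / 0.2650 = -0.3431 which rounds to -0.34
d₂ = d₁ − σ√T = -0.3431 − 0.2650 = -0.6081 which rounds to -0.61
e^(−rT) = e^(−0.03·0.25) = 0.9925
C = 350·N(-0.34) − 400·0.9925·N(-0.61) = 350·0.3669 − 400·0.9925·0.2709 = 128.4150 − 107.5473 = 20.8677

$20.87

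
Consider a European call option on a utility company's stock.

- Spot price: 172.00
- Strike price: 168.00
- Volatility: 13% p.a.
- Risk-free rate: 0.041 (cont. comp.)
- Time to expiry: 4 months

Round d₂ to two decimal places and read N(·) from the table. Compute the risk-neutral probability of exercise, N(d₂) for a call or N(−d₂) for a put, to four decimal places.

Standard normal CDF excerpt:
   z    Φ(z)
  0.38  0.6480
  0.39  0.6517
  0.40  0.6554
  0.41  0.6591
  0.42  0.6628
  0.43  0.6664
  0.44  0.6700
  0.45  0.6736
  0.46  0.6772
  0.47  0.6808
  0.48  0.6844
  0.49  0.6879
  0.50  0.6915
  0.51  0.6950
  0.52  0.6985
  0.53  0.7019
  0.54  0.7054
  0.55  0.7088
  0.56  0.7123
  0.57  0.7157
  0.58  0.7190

0.6772

T = 0.3333;  σ√T = 0.0751
ln(S/K) + (r + σ²/2)T = ln(172/168) + (0.041 + 0.13²/2)·0.3333 = 0.0235 + 0.0165 = 0.0400
d₁ = 0.0400 / 0.0751 = 0.5331 which rounds to 0.53
d₂ = d₁ − σ√T = 0.5331 − 0.0751 = 0.4581 which rounds to 0.46
Risk-neutral Pr[S_T > K] = N(d₂) = N(0.46) = 0.6772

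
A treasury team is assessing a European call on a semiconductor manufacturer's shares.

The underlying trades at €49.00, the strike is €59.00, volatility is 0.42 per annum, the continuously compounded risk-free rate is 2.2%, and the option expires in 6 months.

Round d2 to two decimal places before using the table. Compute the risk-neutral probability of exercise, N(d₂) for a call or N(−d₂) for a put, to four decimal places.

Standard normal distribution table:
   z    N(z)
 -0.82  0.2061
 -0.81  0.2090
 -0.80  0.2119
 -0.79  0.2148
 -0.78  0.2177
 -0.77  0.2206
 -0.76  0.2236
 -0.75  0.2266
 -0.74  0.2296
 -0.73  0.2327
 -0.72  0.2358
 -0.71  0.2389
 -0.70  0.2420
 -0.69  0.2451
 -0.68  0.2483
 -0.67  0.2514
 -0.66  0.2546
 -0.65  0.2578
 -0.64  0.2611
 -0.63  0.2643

σ√T = 0.42 × 0.7071 = 0.2970
d₁ = [ln(49/59) + (0.022 + ½·0.42²)·0.5] / (σ√T) = (-0.1857 + 0.0551) / 0.2970 = -0.4398 → -0.44
d₂ = -0.4398 − 0.2970 = -0.7368 → -0.74
Pr(exercise) under Q = N(d₂) = 0.2296

0.2296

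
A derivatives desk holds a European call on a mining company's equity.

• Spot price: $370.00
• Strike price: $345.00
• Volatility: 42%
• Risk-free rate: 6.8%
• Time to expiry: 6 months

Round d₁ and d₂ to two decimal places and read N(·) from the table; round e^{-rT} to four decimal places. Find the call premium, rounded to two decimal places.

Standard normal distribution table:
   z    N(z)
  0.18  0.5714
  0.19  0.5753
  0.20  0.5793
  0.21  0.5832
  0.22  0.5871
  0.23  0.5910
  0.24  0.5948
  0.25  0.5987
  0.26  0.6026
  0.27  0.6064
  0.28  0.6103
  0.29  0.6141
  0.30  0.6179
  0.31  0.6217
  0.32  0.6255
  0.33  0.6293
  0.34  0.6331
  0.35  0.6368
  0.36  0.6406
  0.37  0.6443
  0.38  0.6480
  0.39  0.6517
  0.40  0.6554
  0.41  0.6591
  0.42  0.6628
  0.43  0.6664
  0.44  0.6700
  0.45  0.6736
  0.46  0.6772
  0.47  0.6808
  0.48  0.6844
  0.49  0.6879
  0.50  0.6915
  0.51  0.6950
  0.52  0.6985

$62.67

T = 0.5;  σ√T = 0.2970
d₁ = [ln(370/345) + (0.068 + 0.42²/2)·0.5] / 0.2970 = [0.0700 + 0.0781] / 0.2970 = 0.4985 which rounds to 0.50
d₂ = d₁ − σ√T = 0.4985 − 0.2970 = 0.2016 which rounds to 0.20
exp(−rT) = exp(−0.068·0.5) = 0.9666
C = 370·N(0.50) − 345·0.9666·N(0.20) = 370·0.6915 − 345·0.9666·0.5793 = 255.8550 − 193.1832 = 62.6718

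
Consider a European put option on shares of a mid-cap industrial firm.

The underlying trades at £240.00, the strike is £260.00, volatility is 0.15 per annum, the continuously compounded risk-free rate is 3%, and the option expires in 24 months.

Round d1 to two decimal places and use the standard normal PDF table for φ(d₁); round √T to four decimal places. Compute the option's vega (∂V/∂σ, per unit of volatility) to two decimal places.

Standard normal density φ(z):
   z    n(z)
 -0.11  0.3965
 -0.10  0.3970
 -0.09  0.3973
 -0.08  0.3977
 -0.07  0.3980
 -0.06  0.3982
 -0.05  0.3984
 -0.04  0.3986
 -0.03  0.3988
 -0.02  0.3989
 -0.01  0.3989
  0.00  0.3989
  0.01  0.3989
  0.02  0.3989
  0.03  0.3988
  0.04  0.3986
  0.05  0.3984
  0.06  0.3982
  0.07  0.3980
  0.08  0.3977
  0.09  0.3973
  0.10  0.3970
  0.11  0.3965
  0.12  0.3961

σ√T = 0.15 × 1.4142 = 0.2121
ln(S/K) + (r + σ²/2)T = ln(240/260) + (0.03 + 0.15²/2)·2 = -0.0800 + 0.0825 = 0.0025
d₁ = 0.0025 / 0.2121 = 0.0116 ≈ 0.01
√T = √2 = 1.4142
φ(d₁) = φ(0.01) = 0.3989
vega = S·φ(d₁)·√T = 240·0.3989·1.4142 = 135.3899

135.39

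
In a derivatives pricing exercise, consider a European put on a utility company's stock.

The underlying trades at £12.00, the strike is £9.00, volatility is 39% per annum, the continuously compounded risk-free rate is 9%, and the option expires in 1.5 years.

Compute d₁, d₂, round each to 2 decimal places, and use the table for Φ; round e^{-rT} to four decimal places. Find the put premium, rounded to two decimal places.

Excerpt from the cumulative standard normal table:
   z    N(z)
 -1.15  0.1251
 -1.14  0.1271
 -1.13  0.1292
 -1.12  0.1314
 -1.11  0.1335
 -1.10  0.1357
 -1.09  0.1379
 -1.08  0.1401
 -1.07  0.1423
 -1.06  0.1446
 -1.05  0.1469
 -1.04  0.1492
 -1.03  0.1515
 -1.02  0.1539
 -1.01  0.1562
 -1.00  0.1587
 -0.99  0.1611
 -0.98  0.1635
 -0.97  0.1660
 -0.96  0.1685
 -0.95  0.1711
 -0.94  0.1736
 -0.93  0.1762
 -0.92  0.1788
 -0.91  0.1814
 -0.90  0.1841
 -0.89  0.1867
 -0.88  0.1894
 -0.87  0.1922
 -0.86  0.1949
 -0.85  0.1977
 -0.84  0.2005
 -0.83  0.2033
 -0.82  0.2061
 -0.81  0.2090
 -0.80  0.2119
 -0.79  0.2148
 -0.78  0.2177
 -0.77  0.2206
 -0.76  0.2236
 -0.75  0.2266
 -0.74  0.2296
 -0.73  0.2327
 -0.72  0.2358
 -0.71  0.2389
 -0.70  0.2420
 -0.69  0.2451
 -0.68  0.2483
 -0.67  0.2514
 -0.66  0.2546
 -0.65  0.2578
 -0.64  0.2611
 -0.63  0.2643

£0.45

σ√T = 0.39 × 1.2247 = 0.4777
d₁ = [ln(12/9) + (0.09 + 0.39²/2)·1.5] / 0.4777 = [0.2877 + 0.2491] / 0.4777 = 1.1237 ≈ 1.12
d₂ = d₁ − σ√T = 1.1237 − 0.4777 = 0.6461 ≈ 0.65
e^(−rT) = e^(−0.09·1.5) = 0.8737
N(−d₂) = N(-0.65) = 0.2578;  N(−d₁) = N(-1.12) = 0.1314
P = 9·0.8737·0.2578 − 12·0.1314 = 2.0272 − 1.5768 = 0.4504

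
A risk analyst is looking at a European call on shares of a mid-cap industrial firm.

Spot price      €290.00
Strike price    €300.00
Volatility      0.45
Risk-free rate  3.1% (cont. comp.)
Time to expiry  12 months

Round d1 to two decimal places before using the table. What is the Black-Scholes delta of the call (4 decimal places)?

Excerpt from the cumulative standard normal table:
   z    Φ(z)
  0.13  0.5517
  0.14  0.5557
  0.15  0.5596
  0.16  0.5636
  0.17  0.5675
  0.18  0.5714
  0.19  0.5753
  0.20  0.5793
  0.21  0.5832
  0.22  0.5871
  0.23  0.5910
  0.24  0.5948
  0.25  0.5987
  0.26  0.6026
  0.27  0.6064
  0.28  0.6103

0.5871

σ√T = 0.45 × 1.0000 = 0.4500
d₁ = [ln(290/300) + (0.031 + ½·0.45²)·1] / (σ√T) = (-0.0339 + 0.1323) / 0.4500 = 0.2186 ⇒ 0.22
N(d₁) = N(0.22) = 0.5871
Δ_call = N(d₁) = 0.5871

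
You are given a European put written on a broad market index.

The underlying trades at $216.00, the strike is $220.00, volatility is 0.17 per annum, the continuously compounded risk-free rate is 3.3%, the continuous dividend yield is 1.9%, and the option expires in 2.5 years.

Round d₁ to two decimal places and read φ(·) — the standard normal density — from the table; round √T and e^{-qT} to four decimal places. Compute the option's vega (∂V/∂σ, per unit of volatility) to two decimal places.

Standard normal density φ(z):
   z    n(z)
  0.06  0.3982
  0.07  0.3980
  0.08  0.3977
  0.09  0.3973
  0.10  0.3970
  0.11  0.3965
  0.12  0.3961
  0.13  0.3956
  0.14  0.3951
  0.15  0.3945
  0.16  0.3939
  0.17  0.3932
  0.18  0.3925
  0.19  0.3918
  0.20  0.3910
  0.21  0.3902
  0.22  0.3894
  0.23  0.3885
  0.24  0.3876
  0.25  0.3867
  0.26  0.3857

127.34

σ√T = 0.17 × 1.5811 = 0.2688
d₁ = [ln(216/220) + (0.033 − 0.019 + 0.17²/2)·2.5] / 0.2688 = [-0.0183 + 0.0711] / 0.2688 = 0.1963 → 0.20
√T = √2.5 = 1.5811
φ(d₁) = φ(0.20) = 0.3910
exp(−qT) = exp(−0.019·2.5) = 0.9536
vega = S·exp(−qT)·φ(d₁)·√T = 216·0.9536·0.3910·1.5811 = 127.3374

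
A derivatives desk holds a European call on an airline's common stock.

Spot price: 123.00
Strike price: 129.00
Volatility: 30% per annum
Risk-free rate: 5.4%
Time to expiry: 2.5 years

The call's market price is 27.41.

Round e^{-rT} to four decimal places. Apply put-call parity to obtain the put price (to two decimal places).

e^(−rT) = e^(−0.054·2.5) = 0.8737
Put-call parity: C − P = S − K·e^(−rT) = 123 − 129·0.8737 = 123 − 112.7073 = 10.2927
P = C − (C − P) = 27.41 − (10.2927) = 17.1173

17.12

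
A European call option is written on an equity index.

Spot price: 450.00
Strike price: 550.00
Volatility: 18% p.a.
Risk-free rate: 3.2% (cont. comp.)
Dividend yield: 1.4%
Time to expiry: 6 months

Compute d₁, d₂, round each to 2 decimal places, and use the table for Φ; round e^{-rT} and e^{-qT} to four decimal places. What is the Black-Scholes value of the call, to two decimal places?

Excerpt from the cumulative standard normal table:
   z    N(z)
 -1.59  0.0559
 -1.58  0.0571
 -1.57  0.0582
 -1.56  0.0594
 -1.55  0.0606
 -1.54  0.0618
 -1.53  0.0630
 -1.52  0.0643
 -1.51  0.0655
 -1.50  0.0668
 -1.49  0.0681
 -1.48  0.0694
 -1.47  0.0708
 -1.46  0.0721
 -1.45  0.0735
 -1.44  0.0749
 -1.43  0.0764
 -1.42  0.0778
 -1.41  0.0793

1.97

T = 0.5;  σ√T = 0.1273
ln(S/K) + (r − q + σ²/2)T = ln(450/550) + (0.032 − 0.014 + 0.18²/2)·0.5 = -0.2007 + 0.0171 = -0.1836
d₁ = -0.1836 / 0.1273 = -1.4423 which rounds to -1.44
d₂ = d₁ − σ√T = -1.4423 − 0.1273 = -1.5695 which rounds to -1.57
exp(−qT) = exp(−0.014·0.5) = 0.9930;  exp(−rT) = exp(−0.032·0.5) = 0.9841
N(d₁) = N(-1.44) = 0.0749;  N(d₂) = N(-1.57) = 0.0582
C = 450·0.9930·0.0749 − 550·0.9841·0.0582 = 33.4691 − 31.5010 = 1.9680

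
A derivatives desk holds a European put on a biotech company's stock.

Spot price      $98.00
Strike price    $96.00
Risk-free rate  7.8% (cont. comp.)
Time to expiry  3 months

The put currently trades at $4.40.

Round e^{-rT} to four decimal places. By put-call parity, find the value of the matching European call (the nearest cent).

$8.25

exp(−rT) = exp(−0.078·0.25) = 0.9807
Put-call parity: C − P = S − K·e^(−rT) = 98 − 96·0.9807 = 98 − 94.1472 = 3.8528
C = P + (C − P) = 4.40 + (3.8528) = 8.2528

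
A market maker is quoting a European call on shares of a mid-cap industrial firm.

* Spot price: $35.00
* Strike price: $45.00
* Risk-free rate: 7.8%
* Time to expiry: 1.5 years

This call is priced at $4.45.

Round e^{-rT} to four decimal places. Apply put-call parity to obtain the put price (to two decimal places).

$9.48

exp(−rT) = exp(−0.078·1.5) = 0.8896
Put-call parity: C − P = S − K·e^(−rT) = 35 − 45·0.8896 = 35 − 40.0320 = -5.0320
P = C − (C − P) = 4.45 − (-5.0320) = 9.4820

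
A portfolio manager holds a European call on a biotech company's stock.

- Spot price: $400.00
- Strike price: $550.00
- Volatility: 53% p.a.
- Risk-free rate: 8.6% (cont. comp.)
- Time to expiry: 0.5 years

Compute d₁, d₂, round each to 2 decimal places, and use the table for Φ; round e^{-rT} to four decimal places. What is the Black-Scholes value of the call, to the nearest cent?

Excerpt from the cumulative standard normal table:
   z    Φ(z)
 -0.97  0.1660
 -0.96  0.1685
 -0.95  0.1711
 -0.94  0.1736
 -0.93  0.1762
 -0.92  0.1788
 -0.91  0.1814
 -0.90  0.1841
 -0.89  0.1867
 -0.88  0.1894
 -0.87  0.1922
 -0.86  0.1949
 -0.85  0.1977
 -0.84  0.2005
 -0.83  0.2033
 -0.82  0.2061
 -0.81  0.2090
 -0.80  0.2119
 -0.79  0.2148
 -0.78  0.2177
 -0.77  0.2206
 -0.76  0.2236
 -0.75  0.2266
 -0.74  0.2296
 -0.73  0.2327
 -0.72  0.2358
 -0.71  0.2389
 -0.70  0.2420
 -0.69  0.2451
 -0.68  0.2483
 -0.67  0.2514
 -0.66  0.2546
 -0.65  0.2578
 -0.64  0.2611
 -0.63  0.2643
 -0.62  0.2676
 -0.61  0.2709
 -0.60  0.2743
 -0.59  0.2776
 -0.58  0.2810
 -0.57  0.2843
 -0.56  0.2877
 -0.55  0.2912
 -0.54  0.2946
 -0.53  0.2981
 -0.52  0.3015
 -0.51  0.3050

$22.28

σ√T = 0.53 × 0.7071 = 0.3748
d₁ = [ln(400/550) + (0.086 + ½·0.53²)·0.5] / (σ√T) = (-0.3185 + 0.1132) / 0.3748 = -0.5476 which rounds to -0.55
d₂ = -0.5476 − 0.3748 = -0.9224 which rounds to -0.92
e^(−rT) = e^(−0.086·0.5) = 0.9579
N(d₁) = N(-0.55) = 0.2912;  N(d₂) = N(-0.92) = 0.1788
C = 400·0.2912 − 550·0.9579·0.1788 = 116.4800 − 94.1999 = 22.2801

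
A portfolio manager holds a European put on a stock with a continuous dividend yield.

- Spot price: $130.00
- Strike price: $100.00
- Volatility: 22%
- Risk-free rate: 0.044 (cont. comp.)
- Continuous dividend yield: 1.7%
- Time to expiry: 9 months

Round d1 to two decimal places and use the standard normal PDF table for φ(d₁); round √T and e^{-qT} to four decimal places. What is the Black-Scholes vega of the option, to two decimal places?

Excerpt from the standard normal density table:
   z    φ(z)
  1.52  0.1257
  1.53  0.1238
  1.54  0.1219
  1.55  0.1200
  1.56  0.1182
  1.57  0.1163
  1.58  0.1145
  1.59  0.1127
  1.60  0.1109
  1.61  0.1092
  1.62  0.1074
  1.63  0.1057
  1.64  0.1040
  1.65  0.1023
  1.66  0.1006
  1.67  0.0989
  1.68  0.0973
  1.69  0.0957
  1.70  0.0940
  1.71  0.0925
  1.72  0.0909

σ√T = 0.22·√0.75 = 0.1905
d₁ = [ln(130/100) + (0.044 − 0.017 + 0.22²/2)·0.75] / 0.1905 = [0.2624 + 0.0384] / 0.1905 = 1.5786 ≈ 1.58
√T = √0.75 = 0.8660
φ(d₁) = φ(1.58) = 0.1145
e^(−qT) = e^(−0.017·0.75) = 0.9873
vega = S·e^(−qT)·φ(d₁)·√T = 130·0.9873·0.1145·0.8660 = 12.7267

12.73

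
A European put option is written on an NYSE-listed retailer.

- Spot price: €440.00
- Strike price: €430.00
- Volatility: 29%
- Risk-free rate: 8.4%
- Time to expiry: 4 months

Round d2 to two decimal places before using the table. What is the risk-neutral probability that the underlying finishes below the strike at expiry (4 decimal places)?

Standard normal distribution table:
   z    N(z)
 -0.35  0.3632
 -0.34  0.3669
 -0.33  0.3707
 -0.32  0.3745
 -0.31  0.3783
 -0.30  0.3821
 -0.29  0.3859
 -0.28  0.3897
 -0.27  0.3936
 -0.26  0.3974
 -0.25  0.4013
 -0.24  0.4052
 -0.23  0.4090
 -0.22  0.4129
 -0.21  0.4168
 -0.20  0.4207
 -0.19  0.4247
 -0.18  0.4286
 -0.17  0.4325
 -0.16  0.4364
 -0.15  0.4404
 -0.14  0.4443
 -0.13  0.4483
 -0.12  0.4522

σ√T = 0.29·√0.3333 = 0.1674
d₁ = [ln(440/430) + (0.084 + 0.29²/2)·0.3333] / 0.1674 = [0.0230 + 0.0420] / 0.1674 = 0.3883 ⇒ 0.39
d₂ = d₁ − σ√T = 0.3883 − 0.1674 = 0.2208 ⇒ 0.22
Pr(exercise) under Q = N(−d₂) = N(-0.22) = 0.4129

0.4129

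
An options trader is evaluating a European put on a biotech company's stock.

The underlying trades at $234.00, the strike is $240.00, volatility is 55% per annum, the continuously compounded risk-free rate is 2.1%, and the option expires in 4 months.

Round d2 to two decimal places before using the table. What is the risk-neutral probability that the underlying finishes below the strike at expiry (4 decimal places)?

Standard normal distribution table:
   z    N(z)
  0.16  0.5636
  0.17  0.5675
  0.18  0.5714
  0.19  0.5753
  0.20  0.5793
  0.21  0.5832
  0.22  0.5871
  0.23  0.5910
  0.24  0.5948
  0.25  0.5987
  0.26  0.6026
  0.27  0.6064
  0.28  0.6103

σ√T = 0.55 × 0.5774 = 0.3175
d₁ = [ln(234/240) + (0.021 + 0.55²/2)·0.3333] / 0.3175 = [-0.0253 + 0.0574] / 0.3175 = 0.1011 → 0.10
d₂ = d₁ − σ√T = 0.1011 − 0.3175 = -0.2165 → -0.22
Pr(exercise) under Q = N(−d₂) = N(0.22) = 0.5871

0.5871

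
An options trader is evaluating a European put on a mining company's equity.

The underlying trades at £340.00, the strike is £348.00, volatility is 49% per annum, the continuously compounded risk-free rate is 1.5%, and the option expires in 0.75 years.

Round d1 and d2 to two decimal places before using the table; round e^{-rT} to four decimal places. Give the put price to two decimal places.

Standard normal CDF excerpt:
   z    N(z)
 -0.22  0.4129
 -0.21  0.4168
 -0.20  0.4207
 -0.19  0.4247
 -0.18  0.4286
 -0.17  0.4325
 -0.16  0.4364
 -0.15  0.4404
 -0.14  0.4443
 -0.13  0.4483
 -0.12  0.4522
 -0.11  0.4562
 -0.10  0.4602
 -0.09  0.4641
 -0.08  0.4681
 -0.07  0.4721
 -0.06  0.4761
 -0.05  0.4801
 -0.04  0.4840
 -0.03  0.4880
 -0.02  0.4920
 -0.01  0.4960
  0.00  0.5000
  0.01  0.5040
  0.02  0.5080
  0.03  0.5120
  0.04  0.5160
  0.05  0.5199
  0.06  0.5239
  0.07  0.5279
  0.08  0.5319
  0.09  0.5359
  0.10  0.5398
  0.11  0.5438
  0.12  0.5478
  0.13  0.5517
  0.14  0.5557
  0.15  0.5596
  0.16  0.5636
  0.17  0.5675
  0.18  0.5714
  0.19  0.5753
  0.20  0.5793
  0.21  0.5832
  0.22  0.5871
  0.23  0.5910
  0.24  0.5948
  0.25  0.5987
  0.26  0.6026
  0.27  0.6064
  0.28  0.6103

£58.95

T = 0.75;  σ√T = 0.4244
d₁ = [ln(340/348) + (0.015 + 0.49²/2)·0.75] / 0.4244 = [-0.0233 + 0.1013] / 0.4244 = 0.1839 which rounds to 0.18
d₂ = d₁ − σ√T = 0.1839 − 0.4244 = -0.2405 which rounds to -0.24
e^(−rT) = e^(−0.015·0.75) = 0.9888
N(−d₂) = N(0.24) = 0.5948;  N(−d₁) = N(-0.18) = 0.4286
P = 348·0.9888·0.5948 − 340·0.4286 = 204.6721 − 145.7240 = 58.9481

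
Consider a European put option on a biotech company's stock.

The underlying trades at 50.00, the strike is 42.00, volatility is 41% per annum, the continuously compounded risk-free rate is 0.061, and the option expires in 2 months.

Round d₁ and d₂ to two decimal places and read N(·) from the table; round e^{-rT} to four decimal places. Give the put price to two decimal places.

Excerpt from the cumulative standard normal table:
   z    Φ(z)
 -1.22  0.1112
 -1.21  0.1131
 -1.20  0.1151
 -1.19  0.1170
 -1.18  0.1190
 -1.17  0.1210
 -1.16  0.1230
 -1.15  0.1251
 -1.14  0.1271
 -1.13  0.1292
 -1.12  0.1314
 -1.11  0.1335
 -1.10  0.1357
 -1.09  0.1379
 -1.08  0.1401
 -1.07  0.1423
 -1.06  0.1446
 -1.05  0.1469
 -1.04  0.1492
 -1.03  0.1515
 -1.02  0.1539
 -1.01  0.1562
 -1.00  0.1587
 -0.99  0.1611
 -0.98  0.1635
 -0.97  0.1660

σ√T = 0.41 × 0.4082 = 0.1674
ln(S/K) + (r + σ²/2)T = ln(50/42) + (0.061 + 0.41²/2)·0.1667 = 0.1744 + 0.0242 = 0.1985
d₁ = 0.1985 / 0.1674 = 1.1861 → 1.19
d₂ = d₁ − σ√T = 1.1861 − 0.1674 = 1.0187 → 1.02
exp(−rT) = exp(−0.061·0.1667) = 0.9899
N(−d₂) = N(-1.02) = 0.1539;  N(−d₁) = N(-1.19) = 0.1170
P = 42·0.9899·0.1539 − 50·0.1170 = 6.3985 − 5.8500 = 0.5485

0.55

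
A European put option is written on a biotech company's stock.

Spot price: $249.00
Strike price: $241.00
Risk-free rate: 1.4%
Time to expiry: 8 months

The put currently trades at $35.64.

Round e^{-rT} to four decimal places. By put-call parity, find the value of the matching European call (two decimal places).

$45.88

e^(−rT) = e^(−0.014·0.6667) = 0.9907
Put-call parity: C − P = S − K·e^(−rT) = 249 − 241·0.9907 = 249 − 238.7587 = 10.2413
C = P + (C − P) = 35.64 + (10.2413) = 45.8813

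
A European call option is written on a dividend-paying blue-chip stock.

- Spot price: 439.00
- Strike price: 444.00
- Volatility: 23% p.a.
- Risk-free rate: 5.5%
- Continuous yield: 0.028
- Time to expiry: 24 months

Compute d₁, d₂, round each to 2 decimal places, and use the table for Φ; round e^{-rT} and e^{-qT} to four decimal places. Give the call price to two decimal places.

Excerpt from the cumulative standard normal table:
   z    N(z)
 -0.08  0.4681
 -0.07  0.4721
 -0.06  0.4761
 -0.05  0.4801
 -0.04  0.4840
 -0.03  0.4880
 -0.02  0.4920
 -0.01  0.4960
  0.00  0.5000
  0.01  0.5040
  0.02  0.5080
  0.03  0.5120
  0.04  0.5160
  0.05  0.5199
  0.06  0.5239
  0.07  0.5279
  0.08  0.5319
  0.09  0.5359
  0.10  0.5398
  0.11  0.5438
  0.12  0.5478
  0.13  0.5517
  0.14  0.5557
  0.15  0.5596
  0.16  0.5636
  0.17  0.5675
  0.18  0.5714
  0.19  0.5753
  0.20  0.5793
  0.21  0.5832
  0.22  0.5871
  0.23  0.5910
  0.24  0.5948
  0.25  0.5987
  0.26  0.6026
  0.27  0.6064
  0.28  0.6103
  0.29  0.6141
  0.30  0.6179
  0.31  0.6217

σ√T = 0.23 × 1.4142 = 0.3253
d₁ = [ln(439/444) + (0.055 − 0.028 + 0.23²/2)·2] / 0.3253 = [-0.0113 + 0.1069] / 0.3253 = 0.2938 which rounds to 0.29
d₂ = d₁ − σ√T = 0.2938 − 0.3253 = -0.0314 which rounds to -0.03
e^(−qT) = e^(−0.028·2) = 0.9455;  e^(−rT) = e^(−0.055·2) = 0.8958
N(d₁) = N(0.29) = 0.6141;  N(d₂) = N(-0.03) = 0.4880
C = 439·0.9455·0.6141 − 444·0.8958·0.4880 = 254.8973 − 194.0948 = 60.8025

60.80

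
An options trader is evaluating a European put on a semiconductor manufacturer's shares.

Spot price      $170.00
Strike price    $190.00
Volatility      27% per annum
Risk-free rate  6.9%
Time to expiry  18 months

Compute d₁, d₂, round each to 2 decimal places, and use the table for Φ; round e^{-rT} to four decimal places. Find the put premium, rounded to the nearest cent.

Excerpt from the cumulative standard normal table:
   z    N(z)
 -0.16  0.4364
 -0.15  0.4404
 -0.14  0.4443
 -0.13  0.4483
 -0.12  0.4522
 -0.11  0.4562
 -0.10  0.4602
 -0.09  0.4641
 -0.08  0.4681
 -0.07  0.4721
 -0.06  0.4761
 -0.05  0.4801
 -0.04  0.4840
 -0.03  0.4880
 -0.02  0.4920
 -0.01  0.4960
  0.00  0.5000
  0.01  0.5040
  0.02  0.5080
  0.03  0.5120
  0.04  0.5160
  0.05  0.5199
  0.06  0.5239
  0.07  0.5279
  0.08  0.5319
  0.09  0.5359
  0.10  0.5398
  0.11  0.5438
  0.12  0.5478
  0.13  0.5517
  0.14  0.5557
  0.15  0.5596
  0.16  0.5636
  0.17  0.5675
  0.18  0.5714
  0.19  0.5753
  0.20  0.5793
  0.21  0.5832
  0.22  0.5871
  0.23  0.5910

T = 1.5;  σ√T = 0.3307
d₁ = [ln(170/190) + (0.069 + 0.27²/2)·1.5] / 0.3307 = [-0.1112 + 0.1582] / 0.3307 = 0.1420 which rounds to 0.14
d₂ = d₁ − σ√T = 0.1420 − 0.3307 = -0.1887 which rounds to -0.19
e^(−rT) = e^(−0.069·1.5) = 0.9017
N(−d₂) = N(0.19) = 0.5753;  N(−d₁) = N(-0.14) = 0.4443
P = 190·0.9017·0.5753 − 170·0.4443 = 98.5621 − 75.5310 = 23.0311

$23.03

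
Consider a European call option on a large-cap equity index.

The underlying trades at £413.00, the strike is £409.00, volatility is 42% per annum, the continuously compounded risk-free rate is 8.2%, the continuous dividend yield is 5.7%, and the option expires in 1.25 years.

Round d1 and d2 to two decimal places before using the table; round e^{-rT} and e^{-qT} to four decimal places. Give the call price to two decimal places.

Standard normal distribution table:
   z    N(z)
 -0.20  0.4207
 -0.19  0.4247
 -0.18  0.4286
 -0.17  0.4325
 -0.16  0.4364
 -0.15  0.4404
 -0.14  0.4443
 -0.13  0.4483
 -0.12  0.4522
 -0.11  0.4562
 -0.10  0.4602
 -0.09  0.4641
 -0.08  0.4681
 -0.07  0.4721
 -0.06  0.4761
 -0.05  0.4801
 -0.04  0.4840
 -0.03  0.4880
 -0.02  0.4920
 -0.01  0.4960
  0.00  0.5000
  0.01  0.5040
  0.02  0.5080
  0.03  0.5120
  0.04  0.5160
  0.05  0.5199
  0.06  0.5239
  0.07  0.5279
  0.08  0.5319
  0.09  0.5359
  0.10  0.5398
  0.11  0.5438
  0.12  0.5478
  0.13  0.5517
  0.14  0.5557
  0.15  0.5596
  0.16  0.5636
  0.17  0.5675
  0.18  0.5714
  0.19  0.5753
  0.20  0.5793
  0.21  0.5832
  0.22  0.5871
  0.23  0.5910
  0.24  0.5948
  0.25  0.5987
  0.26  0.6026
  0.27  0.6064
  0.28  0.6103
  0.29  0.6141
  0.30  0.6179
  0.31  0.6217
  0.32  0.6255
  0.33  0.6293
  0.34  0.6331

£77.98

T = 1.25;  σ√T = 0.4696
d₁ = [ln(413/409) + (0.082 − 0.057 + ½·0.42²)·1.25] / (σ√T) = (0.0097 + 0.1415) / 0.4696 = 0.3221 ≈ 0.32
d₂ = 0.3221 − 0.4696 = -0.1475 ≈ -0.15
e^(−qT) = e^(−0.057·1.25) = 0.9312;  e^(−rT) = e^(−0.082·1.25) = 0.9026
N(d₁) = N(0.32) = 0.6255;  N(d₂) = N(-0.15) = 0.4404
C = 413·0.9312·0.6255 − 409·0.9026·0.4404 = 240.5583 − 162.5796 = 77.9787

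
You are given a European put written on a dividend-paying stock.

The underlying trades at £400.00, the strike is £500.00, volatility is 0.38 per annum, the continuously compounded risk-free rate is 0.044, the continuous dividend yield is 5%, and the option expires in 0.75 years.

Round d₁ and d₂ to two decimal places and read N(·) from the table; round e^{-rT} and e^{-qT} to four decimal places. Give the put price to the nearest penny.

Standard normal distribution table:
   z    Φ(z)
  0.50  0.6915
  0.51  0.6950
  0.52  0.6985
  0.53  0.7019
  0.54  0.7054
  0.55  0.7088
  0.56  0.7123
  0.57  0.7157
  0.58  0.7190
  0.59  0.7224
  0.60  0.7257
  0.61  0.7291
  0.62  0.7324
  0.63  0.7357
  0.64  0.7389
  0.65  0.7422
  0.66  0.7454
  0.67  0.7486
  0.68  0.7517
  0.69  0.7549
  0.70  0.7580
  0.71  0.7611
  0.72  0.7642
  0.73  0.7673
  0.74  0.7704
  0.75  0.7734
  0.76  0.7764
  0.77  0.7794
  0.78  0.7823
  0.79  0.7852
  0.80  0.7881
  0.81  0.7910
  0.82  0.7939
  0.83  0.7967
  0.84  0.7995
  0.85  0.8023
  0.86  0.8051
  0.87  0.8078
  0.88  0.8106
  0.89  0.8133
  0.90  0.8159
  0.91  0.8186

£119.04

σ√T = 0.38·√0.75 = 0.3291
d₁ = [ln(400/500) + (0.044 − 0.05 + 0.38²/2)·0.75] / 0.3291 = [-0.2231 + 0.0496] / 0.3291 = -0.5272 ≈ -0.53
d₂ = d₁ − σ√T = -0.5272 − 0.3291 = -0.8563 ≈ -0.86
e^(−qT) = e^(−0.05·0.75) = 0.9632;  e^(−rT) = e^(−0.044·0.75) = 0.9675
N(−d₂) = N(0.86) = 0.8051;  N(−d₁) = N(0.53) = 0.7019
P = 500·0.9675·0.8051 − 400·0.9632·0.7019 = 389.4671 − 270.4280 = 119.0391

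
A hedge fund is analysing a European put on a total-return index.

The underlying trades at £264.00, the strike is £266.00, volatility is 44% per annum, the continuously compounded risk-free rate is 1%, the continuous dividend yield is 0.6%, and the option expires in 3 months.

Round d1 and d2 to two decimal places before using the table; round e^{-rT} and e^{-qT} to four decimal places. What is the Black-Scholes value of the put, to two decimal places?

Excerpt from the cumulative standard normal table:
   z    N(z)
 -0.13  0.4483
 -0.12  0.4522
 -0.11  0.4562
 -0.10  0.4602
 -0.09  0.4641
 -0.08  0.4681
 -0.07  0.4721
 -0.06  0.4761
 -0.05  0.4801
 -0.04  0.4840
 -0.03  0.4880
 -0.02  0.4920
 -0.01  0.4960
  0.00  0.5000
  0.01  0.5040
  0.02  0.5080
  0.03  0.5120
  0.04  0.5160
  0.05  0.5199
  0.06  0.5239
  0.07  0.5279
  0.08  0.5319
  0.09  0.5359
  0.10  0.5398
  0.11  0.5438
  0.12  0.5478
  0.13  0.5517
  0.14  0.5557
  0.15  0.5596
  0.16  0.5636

σ√T = 0.44·√0.25 = 0.2200
d₁ = [ln(264/266) + (0.01 − 0.006 + 0.44²/2)·0.25] / 0.2200 = [-0.0075 + 0.0252] / 0.2200 = 0.0802 ≈ 0.08
d₂ = d₁ − σ√T = 0.0802 − 0.2200 = -0.1398 ≈ -0.14
e^(−qT) = e^(−0.006·0.25) = 0.9985;  e^(−rT) = e^(−0.01·0.25) = 0.9975
P = 266·0.9975·N(0.14) − 264·0.9985·N(-0.08) = 266·0.9975·0.5557 − 264·0.9985·0.4681 = 147.4467 − 123.3930 = 24.0536

£24.05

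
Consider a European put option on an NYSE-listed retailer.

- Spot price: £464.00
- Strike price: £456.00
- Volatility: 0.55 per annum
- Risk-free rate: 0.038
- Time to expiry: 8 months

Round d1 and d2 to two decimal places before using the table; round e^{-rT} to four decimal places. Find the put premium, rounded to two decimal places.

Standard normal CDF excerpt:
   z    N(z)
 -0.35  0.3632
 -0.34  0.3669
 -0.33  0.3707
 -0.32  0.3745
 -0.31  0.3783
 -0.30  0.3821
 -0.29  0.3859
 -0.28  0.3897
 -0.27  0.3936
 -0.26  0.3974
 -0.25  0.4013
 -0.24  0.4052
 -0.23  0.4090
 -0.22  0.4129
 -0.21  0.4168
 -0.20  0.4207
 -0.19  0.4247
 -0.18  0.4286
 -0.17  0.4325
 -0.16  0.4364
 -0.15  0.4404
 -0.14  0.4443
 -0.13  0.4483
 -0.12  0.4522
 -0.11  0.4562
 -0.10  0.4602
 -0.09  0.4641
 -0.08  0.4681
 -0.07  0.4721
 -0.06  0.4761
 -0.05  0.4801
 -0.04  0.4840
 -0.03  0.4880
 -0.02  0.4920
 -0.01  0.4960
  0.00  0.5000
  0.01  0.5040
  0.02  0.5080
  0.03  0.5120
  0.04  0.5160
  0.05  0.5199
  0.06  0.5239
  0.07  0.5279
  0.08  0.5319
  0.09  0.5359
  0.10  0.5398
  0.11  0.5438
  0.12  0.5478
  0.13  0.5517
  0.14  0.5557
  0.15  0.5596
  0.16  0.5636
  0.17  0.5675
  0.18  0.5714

σ√T = 0.55·√0.6667 = 0.4491
d₁ = [ln(464/456) + (0.038 + 0.55²/2)·0.6667] / 0.4491 = [0.0174 + 0.1262] / 0.4491 = 0.3197 ⇒ 0.32
d₂ = d₁ − σ√T = 0.3197 − 0.4491 = -0.1294 ⇒ -0.13
exp(−rT) = exp(−0.038·0.6667) = 0.9750
P = 456·0.9750·N(0.13) − 464·N(-0.32) = 456·0.9750·0.5517 − 464·0.3745 = 245.2858 − 173.7680 = 71.5178

£71.52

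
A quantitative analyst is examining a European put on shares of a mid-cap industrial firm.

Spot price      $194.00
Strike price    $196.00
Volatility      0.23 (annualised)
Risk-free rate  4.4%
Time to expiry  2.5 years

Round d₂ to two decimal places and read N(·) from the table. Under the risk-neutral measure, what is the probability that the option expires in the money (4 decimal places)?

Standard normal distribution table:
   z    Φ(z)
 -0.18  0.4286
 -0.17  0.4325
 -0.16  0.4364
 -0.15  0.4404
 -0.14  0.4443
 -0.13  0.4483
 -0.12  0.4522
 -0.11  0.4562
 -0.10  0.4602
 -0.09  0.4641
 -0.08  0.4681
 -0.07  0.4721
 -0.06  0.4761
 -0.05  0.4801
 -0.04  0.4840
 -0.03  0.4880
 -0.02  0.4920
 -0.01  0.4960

0.4641

T = 2.5;  σ√T = 0.3637
d₁ = [ln(194/196) + (0.044 + 0.23²/2)·2.5] / 0.3637 = [-0.0103 + 0.1761] / 0.3637 = 0.4561 ⇒ 0.46
d₂ = d₁ − σ√T = 0.4561 − 0.3637 = 0.0924 ⇒ 0.09
Risk-neutral Pr[S_T < K] = N(−d₂) = N(-0.09) = 0.4641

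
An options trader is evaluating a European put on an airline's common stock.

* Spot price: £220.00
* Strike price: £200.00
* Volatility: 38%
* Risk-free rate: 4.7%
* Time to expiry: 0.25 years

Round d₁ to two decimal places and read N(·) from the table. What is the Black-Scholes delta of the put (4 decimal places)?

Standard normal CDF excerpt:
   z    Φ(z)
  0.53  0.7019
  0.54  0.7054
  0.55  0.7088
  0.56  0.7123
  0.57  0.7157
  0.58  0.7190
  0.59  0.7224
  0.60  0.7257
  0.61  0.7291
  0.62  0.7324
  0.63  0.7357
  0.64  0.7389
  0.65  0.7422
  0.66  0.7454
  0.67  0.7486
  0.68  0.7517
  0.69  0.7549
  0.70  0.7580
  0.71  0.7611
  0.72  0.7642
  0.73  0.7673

-0.2546

T = 0.25;  σ√T = 0.1900
ln(S/K) + (r + σ²/2)T = ln(220/200) + (0.047 + 0.38²/2)·0.25 = 0.0953 + 0.0298 = 0.1251
d₁ = 0.1251 / 0.1900 = 0.6585 ⇒ 0.66
N(d₁) = N(0.66) = 0.7454
Δ_put = N(d₁) − 1 = 0.7454 − 1 = -0.2546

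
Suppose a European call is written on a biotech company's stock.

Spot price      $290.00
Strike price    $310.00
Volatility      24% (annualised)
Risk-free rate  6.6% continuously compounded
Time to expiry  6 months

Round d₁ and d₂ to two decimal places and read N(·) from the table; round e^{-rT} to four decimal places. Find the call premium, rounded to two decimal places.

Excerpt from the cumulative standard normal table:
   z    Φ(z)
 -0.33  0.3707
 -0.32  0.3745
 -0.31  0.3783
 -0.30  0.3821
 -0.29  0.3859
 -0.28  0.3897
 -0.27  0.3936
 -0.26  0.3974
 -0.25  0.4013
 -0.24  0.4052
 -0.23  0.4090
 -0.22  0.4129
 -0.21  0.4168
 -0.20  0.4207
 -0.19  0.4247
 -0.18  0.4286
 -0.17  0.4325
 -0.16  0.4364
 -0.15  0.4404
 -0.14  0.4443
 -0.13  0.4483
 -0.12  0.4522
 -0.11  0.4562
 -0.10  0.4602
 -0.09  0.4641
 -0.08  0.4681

T = 0.5;  σ√T = 0.1697
d₁ = [ln(290/310) + (0.066 + ½·0.24²)·0.5] / (σ√T) = (-0.0667 + 0.0474) / 0.1697 = -0.1137 → -0.11
d₂ = -0.1137 − 0.1697 = -0.2834 → -0.28
e^(−rT) = e^(−0.066·0.5) = 0.9675
C = 290·N(-0.11) − 310·0.9675·N(-0.28) = 290·0.4562 − 310·0.9675·0.3897 = 132.2980 − 116.8808 = 15.4172

$15.42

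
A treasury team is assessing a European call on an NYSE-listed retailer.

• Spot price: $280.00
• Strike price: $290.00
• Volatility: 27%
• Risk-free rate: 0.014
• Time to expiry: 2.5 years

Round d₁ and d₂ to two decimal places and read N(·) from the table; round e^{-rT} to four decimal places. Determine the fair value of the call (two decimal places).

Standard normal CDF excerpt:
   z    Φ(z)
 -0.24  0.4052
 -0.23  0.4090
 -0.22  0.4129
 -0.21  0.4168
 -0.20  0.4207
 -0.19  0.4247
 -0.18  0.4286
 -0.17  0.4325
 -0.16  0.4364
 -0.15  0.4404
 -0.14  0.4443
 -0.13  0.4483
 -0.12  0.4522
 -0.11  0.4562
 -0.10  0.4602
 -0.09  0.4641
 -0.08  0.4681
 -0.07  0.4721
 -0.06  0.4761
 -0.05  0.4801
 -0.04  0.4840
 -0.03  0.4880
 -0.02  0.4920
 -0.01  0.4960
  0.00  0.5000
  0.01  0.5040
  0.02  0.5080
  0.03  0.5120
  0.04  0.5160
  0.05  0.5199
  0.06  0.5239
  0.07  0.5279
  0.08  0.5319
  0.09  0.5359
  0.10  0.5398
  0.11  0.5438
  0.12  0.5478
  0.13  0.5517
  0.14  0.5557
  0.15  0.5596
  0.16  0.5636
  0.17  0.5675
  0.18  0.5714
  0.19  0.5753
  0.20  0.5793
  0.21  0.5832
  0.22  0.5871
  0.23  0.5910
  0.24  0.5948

T = 2.5;  σ√T = 0.4269
d₁ = [ln(280/290) + (0.014 + 0.27²/2)·2.5] / 0.4269 = [-0.0351 + 0.1261] / 0.4269 = 0.2132 which rounds to 0.21
d₂ = d₁ − σ√T = 0.2132 − 0.4269 = -0.2137 which rounds to -0.21
exp(−rT) = exp(−0.014·2.5) = 0.9656
C = 280·N(0.21) − 290·0.9656·N(-0.21) = 280·0.5832 − 290·0.9656·0.4168 = 163.2960 − 116.7140 = 46.5820

$46.58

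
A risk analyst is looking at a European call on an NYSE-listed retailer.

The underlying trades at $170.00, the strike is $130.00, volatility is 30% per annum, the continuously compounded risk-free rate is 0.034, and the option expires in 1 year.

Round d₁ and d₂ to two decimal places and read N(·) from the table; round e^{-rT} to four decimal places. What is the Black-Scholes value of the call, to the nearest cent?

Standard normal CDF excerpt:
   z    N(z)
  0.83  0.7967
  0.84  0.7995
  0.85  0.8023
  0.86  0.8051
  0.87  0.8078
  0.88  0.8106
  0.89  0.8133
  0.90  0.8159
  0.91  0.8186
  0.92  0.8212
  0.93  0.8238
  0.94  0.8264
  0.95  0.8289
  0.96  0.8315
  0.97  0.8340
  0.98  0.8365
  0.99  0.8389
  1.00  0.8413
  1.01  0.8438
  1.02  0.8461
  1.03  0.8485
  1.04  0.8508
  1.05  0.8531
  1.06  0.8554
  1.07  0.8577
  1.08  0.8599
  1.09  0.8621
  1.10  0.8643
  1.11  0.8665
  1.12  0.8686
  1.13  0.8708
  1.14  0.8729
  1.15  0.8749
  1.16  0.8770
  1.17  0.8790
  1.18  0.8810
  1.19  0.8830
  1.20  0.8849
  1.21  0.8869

T = 1;  σ√T = 0.3000
d₁ = [ln(170/130) + (0.034 + 0.3²/2)·1] / 0.3000 = [0.2683 + 0.0790] / 0.3000 = 1.1575 which rounds to 1.16
d₂ = d₁ − σ√T = 1.1575 − 0.3000 = 0.8575 which rounds to 0.86
e^(−rT) = e^(−0.034·1) = 0.9666
N(d₁) = N(1.16) = 0.8770;  N(d₂) = N(0.86) = 0.8051
C = 170·0.8770 − 130·0.9666·0.8051 = 149.0900 − 101.1673 = 47.9227

$47.92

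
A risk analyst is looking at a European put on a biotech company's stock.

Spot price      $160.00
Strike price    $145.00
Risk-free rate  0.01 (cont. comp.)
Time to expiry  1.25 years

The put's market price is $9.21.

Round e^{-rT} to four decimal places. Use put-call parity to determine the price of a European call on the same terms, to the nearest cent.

exp(−rT) = exp(−0.01·1.25) = 0.9876
Put-call parity: C − P = S − K·e^(−rT) = 160 − 145·0.9876 = 160 − 143.2020 = 16.7980
C = P + (C − P) = 9.21 + (16.7980) = 26.0080

$26.01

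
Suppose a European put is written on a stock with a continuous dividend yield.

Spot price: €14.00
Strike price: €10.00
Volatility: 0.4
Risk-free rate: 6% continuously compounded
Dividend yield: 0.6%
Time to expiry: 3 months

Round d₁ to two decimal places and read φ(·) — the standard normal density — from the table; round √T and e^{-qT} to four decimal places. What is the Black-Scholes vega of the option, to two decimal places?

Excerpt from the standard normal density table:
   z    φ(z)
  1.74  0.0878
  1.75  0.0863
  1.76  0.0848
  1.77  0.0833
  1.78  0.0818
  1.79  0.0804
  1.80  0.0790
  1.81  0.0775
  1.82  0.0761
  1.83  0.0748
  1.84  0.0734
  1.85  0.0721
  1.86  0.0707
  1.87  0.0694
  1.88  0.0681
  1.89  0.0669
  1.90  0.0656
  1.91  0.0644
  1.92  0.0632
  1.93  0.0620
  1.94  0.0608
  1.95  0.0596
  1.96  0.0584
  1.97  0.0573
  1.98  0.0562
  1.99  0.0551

0.50

σ√T = 0.4 × 0.5000 = 0.2000
ln(S/K) + (r − q + σ²/2)T = ln(14/10) + (0.06 − 0.006 + 0.4²/2)·0.25 = 0.3365 + 0.0335 = 0.3700
d₁ = 0.3700 / 0.2000 = 1.8499 ≈ 1.85
√T = √0.25 = 0.5000
φ(d₁) = φ(1.85) = 0.0721
exp(−qT) = exp(−0.006·0.25) = 0.9985
vega = S·exp(−qT)·φ(d₁)·√T = 14·0.9985·0.0721·0.5000 = 0.5039
(Vega is the same for a European call and put with the same parameters.)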